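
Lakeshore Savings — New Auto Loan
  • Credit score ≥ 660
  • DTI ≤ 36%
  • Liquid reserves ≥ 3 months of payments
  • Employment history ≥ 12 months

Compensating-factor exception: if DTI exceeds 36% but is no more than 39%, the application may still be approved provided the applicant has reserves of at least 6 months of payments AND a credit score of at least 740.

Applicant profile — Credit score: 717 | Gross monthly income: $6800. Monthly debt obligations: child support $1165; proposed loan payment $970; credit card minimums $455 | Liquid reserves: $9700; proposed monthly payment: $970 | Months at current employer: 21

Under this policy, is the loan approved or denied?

Denied

Credit score 717 ≥ 660 (meets base)
Total debts = (1,165 + 970 + 455) = 2,590. DTI: 2,590 ÷ 6,800 = 38.1%, over the 36% base limit.
Liquid reserves cover 9,700/970 = 10.0 months — ≥ 3 required
Employment 21 ≥ 12 months
DTI 38.1% is within the 36%–39% exception band; checking compensating factors.
Override check — reserves: 10.0 mo (ok); score: 717 (below 740).
Compensating-factor requirement not fully met.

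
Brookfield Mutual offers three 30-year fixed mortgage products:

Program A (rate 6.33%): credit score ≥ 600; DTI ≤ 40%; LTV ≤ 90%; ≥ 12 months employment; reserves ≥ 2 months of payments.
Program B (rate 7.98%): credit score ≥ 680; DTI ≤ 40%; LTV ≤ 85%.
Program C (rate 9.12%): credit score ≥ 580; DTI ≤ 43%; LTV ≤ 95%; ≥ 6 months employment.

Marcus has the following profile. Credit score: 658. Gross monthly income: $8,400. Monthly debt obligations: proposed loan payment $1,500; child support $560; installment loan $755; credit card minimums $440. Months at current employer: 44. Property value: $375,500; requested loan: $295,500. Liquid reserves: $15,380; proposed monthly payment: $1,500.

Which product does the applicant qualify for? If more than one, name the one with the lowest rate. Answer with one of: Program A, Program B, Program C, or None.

Total debts = (1,500 + 560 + 755 + 440) = 3,255; DTI = 3,255/8,400 = 38.8%.
LTV = 295,500/375,500 = 78.7%.
Reserves = 15,380/1,500 = 10.3 months.
Program A: score 658 ≥ 600; DTI 38.8% ≤ 40%; LTV 78.7% ≤ 90%; employment 44 ≥ 12 mo; reserves 10.3 ≥ 2 mo → qualifies.
Program B: score 658 < 680; DTI 38.8% ≤ 40%; LTV 78.7% ≤ 85% → does not qualify.
Program C: score 658 ≥ 580; DTI 38.8% ≤ 43%; LTV 78.7% ≤ 95%; employment 44 ≥ 6 mo → qualifies.
Qualifying: Program A, Program C. Lowest rate is 6.33% → Program A.

Program A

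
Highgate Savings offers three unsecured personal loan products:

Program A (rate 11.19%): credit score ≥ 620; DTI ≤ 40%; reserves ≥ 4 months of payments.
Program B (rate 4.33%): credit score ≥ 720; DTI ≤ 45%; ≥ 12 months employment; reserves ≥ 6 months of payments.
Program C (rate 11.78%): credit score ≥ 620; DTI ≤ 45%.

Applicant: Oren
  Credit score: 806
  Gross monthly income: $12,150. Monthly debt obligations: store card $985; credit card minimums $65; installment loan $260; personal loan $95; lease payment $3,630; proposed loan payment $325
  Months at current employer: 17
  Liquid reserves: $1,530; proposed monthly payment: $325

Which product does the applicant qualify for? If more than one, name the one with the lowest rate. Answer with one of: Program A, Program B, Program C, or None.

Total debts = (985 + 65 + 260 + 95 + 3,630 + 325) = 5,360; DTI = 5,360/12,150 = 44.1%.
Reserves = 1,530/325 = 4.7 months.
Program A: score 806 ≥ 620; DTI 44.1% > 40%; reserves 4.7 ≥ 4 mo → does not qualify.
Program B: score 806 ≥ 720; DTI 44.1% ≤ 45%; employment 17 ≥ 12 mo; reserves 4.7 < 6 mo → does not qualify.
Program C: score 806 ≥ 620; DTI 44.1% ≤ 45% → qualifies.

Program C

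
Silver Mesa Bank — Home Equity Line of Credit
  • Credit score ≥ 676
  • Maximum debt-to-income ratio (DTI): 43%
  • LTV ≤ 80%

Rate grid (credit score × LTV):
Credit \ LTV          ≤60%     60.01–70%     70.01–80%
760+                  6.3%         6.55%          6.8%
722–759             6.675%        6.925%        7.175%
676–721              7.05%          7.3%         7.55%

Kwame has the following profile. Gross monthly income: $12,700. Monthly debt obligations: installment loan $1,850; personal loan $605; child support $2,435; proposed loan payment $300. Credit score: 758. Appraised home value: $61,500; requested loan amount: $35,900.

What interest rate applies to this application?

6.675%

Credit score 758 ≥ 676; Total monthly debts = (1,850 + 605 + 2,435 + 300) = 5,190. DTI = 5,190/12,700 = 40.9% ≤ 43%
LTV = 35,900/61,500 = 58.4% ≤ 80%
Score 758 is in the 722–759 band; LTV 58.4% is in the ≤60% band → 6.675%.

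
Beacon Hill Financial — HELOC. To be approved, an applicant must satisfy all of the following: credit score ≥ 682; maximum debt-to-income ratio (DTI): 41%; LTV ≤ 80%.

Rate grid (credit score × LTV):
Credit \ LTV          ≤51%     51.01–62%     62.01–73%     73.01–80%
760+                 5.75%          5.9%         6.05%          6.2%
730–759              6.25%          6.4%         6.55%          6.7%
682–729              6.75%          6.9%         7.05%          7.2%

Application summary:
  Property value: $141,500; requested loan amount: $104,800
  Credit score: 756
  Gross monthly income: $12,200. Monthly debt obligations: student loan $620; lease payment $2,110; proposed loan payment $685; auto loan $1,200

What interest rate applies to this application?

6.7%

Credit score 756 ≥ 682; Total monthly debts = (620 + 2,110 + 685 + 1,200) = 4,615. DTI = 4,615/12,200 = 37.8% ≤ 41%
LTV: 104,800 ÷ 141,500 = 74.1%, within 80% cap
Row: 756 falls in 730–759. Column: 74.1% falls in 73.01–80%. Rate = 6.7%.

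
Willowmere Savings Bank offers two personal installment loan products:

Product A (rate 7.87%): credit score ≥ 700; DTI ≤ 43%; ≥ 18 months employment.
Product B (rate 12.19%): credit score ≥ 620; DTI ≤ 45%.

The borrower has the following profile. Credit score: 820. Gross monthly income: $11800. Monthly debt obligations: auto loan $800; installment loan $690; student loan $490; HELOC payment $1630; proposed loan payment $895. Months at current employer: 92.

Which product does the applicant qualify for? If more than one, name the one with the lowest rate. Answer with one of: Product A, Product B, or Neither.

Total debts = (800 + 690 + 490 + 1,630 + 895) = 4,505; DTI = 4,505/11,800 = 38.2%.
Product A: score 820 ≥ 700; DTI 38.2% ≤ 43%; employment 92 ≥ 18 mo → qualifies.
Product B: score 820 ≥ 620; DTI 38.2% ≤ 45% → qualifies.
Qualifying: Product A, Product B. Lowest rate is 7.87% → Product A.

Product A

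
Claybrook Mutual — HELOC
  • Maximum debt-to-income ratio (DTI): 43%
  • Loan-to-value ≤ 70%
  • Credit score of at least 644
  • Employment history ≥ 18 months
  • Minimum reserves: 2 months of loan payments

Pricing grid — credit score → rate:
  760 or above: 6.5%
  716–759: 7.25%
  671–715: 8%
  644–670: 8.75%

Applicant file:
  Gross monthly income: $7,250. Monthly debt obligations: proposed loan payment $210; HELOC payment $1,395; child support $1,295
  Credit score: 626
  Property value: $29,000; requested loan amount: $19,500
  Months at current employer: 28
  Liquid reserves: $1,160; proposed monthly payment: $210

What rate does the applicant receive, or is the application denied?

Denied

Credit score 626 < 644 (below minimum)
Total monthly debts = (210 + 1,395 + 1,295) = 2,900. DTI: 2,900 ÷ 7,250 = 40%, within the 43% cap
Loan-to-value = 19,500/29,000 = 67.2% — pass (70% max)
Liquid reserves cover 1,160/210 = 5.5 months — ≥ 2 required
Employment 28 ≥ 18 months
Not all requirements met → denied.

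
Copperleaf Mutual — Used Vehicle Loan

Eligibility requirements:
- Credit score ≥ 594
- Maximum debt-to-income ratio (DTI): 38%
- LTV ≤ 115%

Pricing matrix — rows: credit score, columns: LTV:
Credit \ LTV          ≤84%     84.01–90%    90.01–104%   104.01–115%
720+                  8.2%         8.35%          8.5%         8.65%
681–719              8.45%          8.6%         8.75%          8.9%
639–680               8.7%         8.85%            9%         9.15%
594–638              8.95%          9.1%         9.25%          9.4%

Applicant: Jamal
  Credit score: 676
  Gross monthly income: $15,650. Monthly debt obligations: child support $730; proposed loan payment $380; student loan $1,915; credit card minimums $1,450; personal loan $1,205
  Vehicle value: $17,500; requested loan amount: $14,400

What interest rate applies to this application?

Credit score 676 ≥ 594; Total monthly debts = (730 + 380 + 1,915 + 1,450 + 1,205) = 5,680. DTI = 5,680/15,650 = 36.3% ≤ 38%
LTV = 14,400/17,500 = 82.3% ≤ 115%
Score 676 is in the 639–680 band; LTV 82.3% is in the ≤84% band → 8.7%.

8.7%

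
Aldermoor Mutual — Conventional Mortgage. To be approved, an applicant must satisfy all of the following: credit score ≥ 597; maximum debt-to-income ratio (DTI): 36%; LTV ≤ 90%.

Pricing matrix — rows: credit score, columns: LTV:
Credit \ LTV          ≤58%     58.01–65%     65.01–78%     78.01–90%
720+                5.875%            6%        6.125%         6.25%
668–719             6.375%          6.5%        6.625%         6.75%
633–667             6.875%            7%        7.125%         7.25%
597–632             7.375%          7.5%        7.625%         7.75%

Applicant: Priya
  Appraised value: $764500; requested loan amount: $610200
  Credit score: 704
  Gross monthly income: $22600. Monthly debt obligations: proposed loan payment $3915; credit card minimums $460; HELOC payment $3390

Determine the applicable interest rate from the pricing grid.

Credit score 704 ≥ 597; Total monthly debts = (3,915 + 460 + 3,390) = 7,765. Debt-to-income = 7,765/22,600 = 34.4% — meets 36% limit
Loan-to-value = 610,200/764,500 = 79.8% — pass (90% max)
Score 704 is in the 668–719 band; LTV 79.8% is in the 78.01–90% band → 6.75%.

6.75%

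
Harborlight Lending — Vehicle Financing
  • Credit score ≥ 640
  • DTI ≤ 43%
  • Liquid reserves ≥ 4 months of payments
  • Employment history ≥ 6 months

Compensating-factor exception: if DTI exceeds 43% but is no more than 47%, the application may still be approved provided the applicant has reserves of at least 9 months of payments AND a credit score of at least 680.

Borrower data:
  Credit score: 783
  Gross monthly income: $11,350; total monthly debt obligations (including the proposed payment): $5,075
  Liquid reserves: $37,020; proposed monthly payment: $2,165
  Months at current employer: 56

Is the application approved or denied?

Approved

Credit score 783 ≥ 640 (meets base)
DTI = 5,075/11,350 = 44.7% > 43% — standard DTI limit exceeded.
Reserves = 37,020/2,165 = 17.1 months ≥ 4
Employment 56 ≥ 6 months
DTI 44.7% is within the 43%–47% exception band; checking compensating factors.
Reserves 17.1 ≥ 9 months; credit score 783 ≥ 680.
Both compensating conditions met → exception applies.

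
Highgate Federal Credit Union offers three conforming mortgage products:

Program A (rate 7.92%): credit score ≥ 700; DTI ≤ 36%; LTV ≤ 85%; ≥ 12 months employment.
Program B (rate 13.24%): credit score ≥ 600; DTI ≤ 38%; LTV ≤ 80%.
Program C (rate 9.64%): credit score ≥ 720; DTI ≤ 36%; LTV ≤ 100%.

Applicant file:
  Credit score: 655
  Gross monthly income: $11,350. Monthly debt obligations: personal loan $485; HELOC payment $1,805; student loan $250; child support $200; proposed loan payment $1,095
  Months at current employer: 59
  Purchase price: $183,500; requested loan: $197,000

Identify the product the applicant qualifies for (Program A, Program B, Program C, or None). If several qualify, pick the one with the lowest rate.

Total debts = (485 + 1,805 + 250 + 200 + 1,095) = 3,835; DTI = 3,835/11,350 = 33.8%.
LTV = 197,000/183,500 = 107.4%.
Program A: score 655 < 700; DTI 33.8% ≤ 36%; LTV 107.4% > 85%; employment 59 ≥ 12 mo → does not qualify.
Program B: score 655 ≥ 600; DTI 33.8% ≤ 38%; LTV 107.4% > 80% → does not qualify.
Program C: score 655 < 720; DTI 33.8% ≤ 36%; LTV 107.4% > 100% → does not qualify.

None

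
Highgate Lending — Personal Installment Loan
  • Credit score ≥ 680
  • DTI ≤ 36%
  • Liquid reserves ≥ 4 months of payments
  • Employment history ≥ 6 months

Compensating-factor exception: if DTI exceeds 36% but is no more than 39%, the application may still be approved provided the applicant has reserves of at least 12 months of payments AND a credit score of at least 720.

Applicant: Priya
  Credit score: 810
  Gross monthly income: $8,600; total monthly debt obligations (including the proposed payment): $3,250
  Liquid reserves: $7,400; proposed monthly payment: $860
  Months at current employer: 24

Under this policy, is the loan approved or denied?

Credit score 810 ≥ 680 (meets base)
DTI = 3,250/8,600 = 37.8% > 36% — standard DTI limit exceeded.
Reserves: 7,400 ÷ 860 = 8.6 months (meets 4-month minimum)
Employment 24 ≥ 6 months
37.8% falls in the override range (36%–39%), so the compensating-factor test applies.
Reserves 8.6 < 12 months; credit score 810 ≥ 720.
Override conditions not both satisfied; exception does not apply.

Denied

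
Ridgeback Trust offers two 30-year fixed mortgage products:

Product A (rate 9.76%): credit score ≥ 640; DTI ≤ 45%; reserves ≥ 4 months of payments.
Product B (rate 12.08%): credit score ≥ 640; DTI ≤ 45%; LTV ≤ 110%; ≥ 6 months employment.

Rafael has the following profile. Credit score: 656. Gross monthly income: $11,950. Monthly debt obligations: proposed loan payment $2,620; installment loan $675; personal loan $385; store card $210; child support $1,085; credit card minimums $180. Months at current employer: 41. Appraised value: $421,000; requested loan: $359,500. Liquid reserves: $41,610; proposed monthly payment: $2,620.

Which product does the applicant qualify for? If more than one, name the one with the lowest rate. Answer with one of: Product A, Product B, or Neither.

Total debts = (2,620 + 675 + 385 + 210 + 1,085 + 180) = 5,155; DTI = 5,155/11,950 = 43.1%.
LTV = 359,500/421,000 = 85.4%.
Reserves = 41,610/2,620 = 15.9 months.
Product A: score 656 ≥ 640; DTI 43.1% ≤ 45%; reserves 15.9 ≥ 4 mo → qualifies.
Product B: score 656 ≥ 640; DTI 43.1% ≤ 45%; LTV 85.4% ≤ 110%; employment 41 ≥ 6 mo → qualifies.
Qualifying: Product A, Product B. Lowest rate is 9.76% → Product A.

Product A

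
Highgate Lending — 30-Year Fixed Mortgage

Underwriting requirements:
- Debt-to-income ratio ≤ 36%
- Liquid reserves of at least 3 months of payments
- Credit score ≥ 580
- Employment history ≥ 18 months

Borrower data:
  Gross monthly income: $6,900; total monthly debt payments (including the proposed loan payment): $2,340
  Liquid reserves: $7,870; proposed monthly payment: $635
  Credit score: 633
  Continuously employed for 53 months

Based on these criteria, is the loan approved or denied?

Approved

Debt-to-income = 2,340/6,900 = 33.9% — meets 36% limit
Reserves: 7,870 ÷ 635 = 12.4 months (meets 3-month minimum)
Credit score 633 ≥ 580 (meets)
Employment 53 ≥ 18 months
All criteria satisfied.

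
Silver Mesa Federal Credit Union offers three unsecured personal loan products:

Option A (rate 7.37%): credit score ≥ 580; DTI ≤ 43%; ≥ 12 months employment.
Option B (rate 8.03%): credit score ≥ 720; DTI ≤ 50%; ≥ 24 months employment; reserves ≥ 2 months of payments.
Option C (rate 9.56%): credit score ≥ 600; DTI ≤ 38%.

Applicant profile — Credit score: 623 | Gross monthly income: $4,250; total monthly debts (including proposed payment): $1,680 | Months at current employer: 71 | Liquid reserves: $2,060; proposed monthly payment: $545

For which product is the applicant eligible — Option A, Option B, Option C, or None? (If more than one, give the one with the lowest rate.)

Option A

DTI = 1,680/4,250 = 39.5%.
Reserves = 2,060/545 = 3.8 months.
Option A: score 623 ≥ 580; DTI 39.5% ≤ 43%; employment 71 ≥ 12 mo → qualifies.
Option B: score 623 < 720; DTI 39.5% ≤ 50%; employment 71 ≥ 24 mo; reserves 3.8 ≥ 2 mo → does not qualify.
Option C: score 623 ≥ 600; DTI 39.5% > 38% → does not qualify.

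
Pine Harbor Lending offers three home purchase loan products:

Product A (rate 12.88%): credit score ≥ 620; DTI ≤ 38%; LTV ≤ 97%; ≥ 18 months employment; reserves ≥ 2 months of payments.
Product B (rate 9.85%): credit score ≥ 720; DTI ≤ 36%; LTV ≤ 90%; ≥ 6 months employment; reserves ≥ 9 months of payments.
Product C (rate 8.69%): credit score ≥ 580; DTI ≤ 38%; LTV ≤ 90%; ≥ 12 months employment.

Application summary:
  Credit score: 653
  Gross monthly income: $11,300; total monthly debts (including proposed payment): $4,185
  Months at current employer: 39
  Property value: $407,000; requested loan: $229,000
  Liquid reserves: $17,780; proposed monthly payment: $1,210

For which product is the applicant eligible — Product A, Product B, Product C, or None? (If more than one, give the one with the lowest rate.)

Product C

DTI = 4,185/11,300 = 37%.
LTV = 229,000/407,000 = 56.3%.
Reserves = 17,780/1,210 = 14.7 months.
Product A: score 653 ≥ 620; DTI 37% ≤ 38%; LTV 56.3% ≤ 97%; employment 39 ≥ 18 mo; reserves 14.7 ≥ 2 mo → qualifies.
Product B: score 653 < 720; DTI 37% > 36%; LTV 56.3% ≤ 90%; employment 39 ≥ 6 mo; reserves 14.7 ≥ 9 mo → does not qualify.
Product C: score 653 ≥ 580; DTI 37% ≤ 38%; LTV 56.3% ≤ 90%; employment 39 ≥ 12 mo → qualifies.
Qualifying: Product A, Product C. Lowest rate is 8.69% → Product C.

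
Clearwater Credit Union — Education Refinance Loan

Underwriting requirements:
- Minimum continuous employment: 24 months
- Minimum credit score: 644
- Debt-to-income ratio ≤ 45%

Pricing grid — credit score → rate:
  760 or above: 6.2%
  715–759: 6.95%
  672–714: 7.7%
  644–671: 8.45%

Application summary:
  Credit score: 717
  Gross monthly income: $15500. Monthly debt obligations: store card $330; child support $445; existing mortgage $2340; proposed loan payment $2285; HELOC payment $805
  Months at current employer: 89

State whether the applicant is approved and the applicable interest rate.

Credit score 717 ≥ 644 (meets minimum)
Total monthly debts = (330 + 445 + 2,340 + 2,285 + 805) = 6,205. DTI = 6,205/15,500 = 40% ≤ 45%
Employment 89 ≥ 24 months
All requirements met. Score 717 falls in the 715–759 tier → 6.95%.

Approved at 6.95%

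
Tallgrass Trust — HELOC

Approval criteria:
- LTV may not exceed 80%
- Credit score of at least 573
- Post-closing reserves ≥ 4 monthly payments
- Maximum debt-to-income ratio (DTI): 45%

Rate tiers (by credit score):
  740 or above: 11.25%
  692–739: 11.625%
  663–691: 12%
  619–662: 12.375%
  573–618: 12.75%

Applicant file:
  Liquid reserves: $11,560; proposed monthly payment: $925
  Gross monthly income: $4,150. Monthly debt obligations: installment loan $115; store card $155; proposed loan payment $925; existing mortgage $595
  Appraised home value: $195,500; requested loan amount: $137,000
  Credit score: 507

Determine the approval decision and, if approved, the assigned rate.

Denied

Credit score 507 < 573 (below minimum)
Total monthly debts = (115 + 155 + 925 + 595) = 1,790. DTI = 1,790/4,150 = 43.1% ≤ 45%
Loan-to-value = 137,000/195,500 = 70.1% — pass (80% max)
Reserves = 11,560/925 = 12.5 months ≥ 4
Not all requirements met → denied.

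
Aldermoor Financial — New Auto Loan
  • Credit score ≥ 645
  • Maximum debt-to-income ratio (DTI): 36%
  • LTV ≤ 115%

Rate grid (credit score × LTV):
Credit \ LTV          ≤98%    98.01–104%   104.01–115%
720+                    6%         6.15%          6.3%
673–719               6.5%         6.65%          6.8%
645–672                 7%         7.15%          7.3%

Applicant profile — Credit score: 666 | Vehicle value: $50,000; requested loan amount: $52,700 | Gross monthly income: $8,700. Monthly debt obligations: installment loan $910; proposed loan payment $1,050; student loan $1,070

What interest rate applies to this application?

7.3%

Credit score 666 ≥ 645; Total monthly debts = (910 + 1,050 + 1,070) = 3,030. DTI = 3,030/8,700 = 34.8% ≤ 36%
LTV: 52,700 ÷ 50,000 = 105.4%, within 115% cap
Score 666 is in the 645–672 band; LTV 105.4% is in the 104.01–115% band → 7.3%.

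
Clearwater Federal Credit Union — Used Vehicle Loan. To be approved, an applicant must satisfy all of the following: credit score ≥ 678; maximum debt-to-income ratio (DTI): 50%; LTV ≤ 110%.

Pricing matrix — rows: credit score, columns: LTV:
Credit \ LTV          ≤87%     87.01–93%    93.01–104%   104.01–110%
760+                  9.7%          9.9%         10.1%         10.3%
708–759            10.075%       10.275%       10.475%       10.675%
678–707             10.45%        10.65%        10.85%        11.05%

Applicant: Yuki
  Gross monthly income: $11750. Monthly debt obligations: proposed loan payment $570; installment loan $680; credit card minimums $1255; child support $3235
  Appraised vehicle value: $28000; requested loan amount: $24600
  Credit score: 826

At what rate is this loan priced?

Credit score 826 ≥ 678; Total monthly debts = (570 + 680 + 1,255 + 3,235) = 5,740. DTI: 5,740 ÷ 11,750 = 48.9%, within the 50% cap
Loan-to-value = 24,600/28,000 = 87.9% — pass (110% max)
Score 826 is in the 760+ band; LTV 87.9% is in the 87.01–93% band → 9.9%.

9.9%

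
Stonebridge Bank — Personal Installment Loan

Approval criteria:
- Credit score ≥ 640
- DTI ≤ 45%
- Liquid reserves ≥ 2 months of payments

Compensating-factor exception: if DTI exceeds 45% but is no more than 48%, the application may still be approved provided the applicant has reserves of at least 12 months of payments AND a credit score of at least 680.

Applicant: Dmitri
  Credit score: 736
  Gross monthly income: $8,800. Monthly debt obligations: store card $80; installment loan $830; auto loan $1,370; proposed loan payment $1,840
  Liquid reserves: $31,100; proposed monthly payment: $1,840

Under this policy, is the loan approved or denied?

Credit score 736 ≥ 640 (meets base)
Total debts = (80 + 830 + 1,370 + 1,840) = 4,120. DTI = 4,120/8,800 = 46.8% > 45% — standard DTI limit exceeded.
Reserves = 31,100/1,840 = 16.9 months ≥ 2
46.8% falls in the override range (45%–48%), so the compensating-factor test applies.
Reserves 16.9 ≥ 12 months; credit score 736 ≥ 680.
Both compensating conditions met → exception applies.

Approved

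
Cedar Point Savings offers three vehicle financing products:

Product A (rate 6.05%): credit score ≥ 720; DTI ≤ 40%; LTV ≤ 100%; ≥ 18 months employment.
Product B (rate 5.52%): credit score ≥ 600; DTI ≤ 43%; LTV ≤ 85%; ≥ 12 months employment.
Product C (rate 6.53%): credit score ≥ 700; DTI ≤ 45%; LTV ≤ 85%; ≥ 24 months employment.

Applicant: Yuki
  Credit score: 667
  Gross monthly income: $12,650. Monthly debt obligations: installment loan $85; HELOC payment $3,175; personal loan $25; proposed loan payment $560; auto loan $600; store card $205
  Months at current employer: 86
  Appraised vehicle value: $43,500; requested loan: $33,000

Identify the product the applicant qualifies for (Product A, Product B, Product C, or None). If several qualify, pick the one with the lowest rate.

Product B

Total debts = (85 + 3,175 + 25 + 560 + 600 + 205) = 4,650; DTI = 4,650/12,650 = 36.8%.
LTV = 33,000/43,500 = 75.9%.
Product A: score 667 < 720; DTI 36.8% ≤ 40%; LTV 75.9% ≤ 100%; employment 86 ≥ 18 mo → does not qualify.
Product B: score 667 ≥ 600; DTI 36.8% ≤ 43%; LTV 75.9% ≤ 85%; employment 86 ≥ 12 mo → qualifies.
Product C: score 667 < 700; DTI 36.8% ≤ 45%; LTV 75.9% ≤ 85%; employment 86 ≥ 24 mo → does not qualify.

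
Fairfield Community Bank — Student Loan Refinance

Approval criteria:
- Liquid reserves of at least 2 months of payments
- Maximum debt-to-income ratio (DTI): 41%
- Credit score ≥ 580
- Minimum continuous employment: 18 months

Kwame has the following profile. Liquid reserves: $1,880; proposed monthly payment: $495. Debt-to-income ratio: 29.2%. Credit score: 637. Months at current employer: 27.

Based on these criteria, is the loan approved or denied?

Reserves = 1,880/495 = 3.8 months ≥ 2
Debt-to-income 29.2% vs 41% cap — pass
Credit score 637 ≥ 580 (meets)
Employment 27 ≥ 18 months
All criteria satisfied.

Approved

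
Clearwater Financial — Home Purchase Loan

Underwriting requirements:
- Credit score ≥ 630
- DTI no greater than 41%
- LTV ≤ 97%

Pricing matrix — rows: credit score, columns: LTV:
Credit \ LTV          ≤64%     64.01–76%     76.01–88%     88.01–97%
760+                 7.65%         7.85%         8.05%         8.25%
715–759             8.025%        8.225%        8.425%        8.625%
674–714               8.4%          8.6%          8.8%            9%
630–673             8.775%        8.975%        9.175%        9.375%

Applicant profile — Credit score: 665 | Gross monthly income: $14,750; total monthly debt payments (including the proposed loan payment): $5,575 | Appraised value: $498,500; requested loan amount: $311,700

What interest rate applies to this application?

8.775%

Credit score 665 ≥ 630; DTI = 5,575/14,750 = 37.8% ≤ 41%
LTV = 311,700/498,500 = 62.5% ≤ 97%
Row: 665 falls in 630–673. Column: 62.5% falls in ≤64%. Rate = 8.775%.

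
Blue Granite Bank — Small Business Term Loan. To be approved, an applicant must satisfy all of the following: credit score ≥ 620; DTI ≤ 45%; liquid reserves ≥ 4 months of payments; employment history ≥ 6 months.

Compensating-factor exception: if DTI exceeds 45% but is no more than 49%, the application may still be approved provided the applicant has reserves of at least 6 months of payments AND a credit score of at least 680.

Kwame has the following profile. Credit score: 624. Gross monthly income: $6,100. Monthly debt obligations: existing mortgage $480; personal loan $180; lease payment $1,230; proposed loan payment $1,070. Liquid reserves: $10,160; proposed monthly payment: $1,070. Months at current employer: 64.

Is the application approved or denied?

Credit score 624 ≥ 620 (meets base)
Total debts = (480 + 180 + 1,230 + 1,070) = 2,960. DTI: 2,960 ÷ 6,100 = 48.5%, over the 45% base limit.
Reserves: 10,160 ÷ 1,070 = 9.5 months (meets 4-month minimum)
Employment 64 ≥ 6 months
DTI 48.5% is within the 45%–49% exception band; checking compensating factors.
Override check — reserves: 9.5 mo (ok); score: 624 (below 680).
Compensating-factor requirement not fully met.

Denied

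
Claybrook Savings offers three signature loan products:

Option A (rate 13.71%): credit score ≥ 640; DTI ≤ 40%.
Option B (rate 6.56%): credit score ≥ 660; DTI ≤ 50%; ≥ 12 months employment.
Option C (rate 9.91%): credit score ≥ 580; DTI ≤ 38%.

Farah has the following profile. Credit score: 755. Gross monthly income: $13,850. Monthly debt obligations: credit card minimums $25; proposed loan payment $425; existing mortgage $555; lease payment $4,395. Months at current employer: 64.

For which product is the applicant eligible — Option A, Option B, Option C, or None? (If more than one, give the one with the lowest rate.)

Total debts = (25 + 425 + 555 + 4,395) = 5,400; DTI = 5,400/13,850 = 39%.
Option A: score 755 ≥ 640; DTI 39% ≤ 40% → qualifies.
Option B: score 755 ≥ 660; DTI 39% ≤ 50%; employment 64 ≥ 12 mo → qualifies.
Option C: score 755 ≥ 580; DTI 39% > 38% → does not qualify.
Qualifying: Option A, Option B. Lowest rate is 6.56% → Option B.

Option B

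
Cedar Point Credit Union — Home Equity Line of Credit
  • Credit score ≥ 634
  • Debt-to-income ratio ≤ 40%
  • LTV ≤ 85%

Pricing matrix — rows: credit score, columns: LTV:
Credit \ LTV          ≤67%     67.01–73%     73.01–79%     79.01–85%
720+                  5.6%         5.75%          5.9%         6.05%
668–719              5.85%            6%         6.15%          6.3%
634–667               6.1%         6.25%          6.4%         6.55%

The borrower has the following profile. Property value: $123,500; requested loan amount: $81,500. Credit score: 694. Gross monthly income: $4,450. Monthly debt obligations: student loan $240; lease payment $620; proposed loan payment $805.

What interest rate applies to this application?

5.85%

Credit score 694 ≥ 634; Total monthly debts = (240 + 620 + 805) = 1,665. DTI = 1,665/4,450 = 37.4% ≤ 40%
Loan-to-value = 81,500/123,500 = 66% — pass (85% max)
Credit 694 → row 668–719; LTV 66% → column ≤67%. Grid cell → 5.85%.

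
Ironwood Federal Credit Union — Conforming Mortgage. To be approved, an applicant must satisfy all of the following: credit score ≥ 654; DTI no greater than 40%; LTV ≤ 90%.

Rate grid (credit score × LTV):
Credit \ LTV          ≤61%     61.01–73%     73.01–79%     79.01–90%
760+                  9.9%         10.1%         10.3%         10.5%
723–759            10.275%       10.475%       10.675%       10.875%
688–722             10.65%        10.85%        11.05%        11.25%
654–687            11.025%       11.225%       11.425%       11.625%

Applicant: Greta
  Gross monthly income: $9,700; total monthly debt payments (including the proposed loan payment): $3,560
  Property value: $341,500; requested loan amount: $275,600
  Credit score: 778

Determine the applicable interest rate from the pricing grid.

10.5%

Credit score 778 ≥ 654; DTI = 3,560/9,700 = 36.7% ≤ 40%
LTV = 275,600/341,500 = 80.7% ≤ 90%
Credit 778 → row 760+; LTV 80.7% → column 79.01–90%. Grid cell → 10.5%.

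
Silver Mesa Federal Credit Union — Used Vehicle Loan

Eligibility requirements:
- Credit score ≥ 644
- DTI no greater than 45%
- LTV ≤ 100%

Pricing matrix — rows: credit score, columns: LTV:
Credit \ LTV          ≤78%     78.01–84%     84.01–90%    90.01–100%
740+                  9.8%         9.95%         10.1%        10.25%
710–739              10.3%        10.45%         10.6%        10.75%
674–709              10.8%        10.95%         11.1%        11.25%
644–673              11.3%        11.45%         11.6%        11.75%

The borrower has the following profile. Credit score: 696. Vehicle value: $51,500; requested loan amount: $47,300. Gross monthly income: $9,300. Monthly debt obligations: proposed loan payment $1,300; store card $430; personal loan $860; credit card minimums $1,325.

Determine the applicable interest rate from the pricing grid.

Credit score 696 ≥ 644; Total monthly debts = (1,300 + 430 + 860 + 1,325) = 3,915. Debt-to-income = 3,915/9,300 = 42.1% — meets 45% limit
LTV: 47,300 ÷ 51,500 = 91.8%, within 100% cap
Score 696 is in the 674–709 band; LTV 91.8% is in the 90.01–100% band → 11.25%.

11.25%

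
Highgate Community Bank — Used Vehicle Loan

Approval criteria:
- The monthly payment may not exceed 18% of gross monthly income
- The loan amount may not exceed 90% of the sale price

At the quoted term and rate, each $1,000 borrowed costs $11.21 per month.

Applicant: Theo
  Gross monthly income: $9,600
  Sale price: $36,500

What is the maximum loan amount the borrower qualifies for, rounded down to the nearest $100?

$32,800

Payment cap: 18% × $9,600 = $1,728/month.
At $11.21 per $1,000, that supports 1,728/11.21 × 1,000 ≈ $154,148 → $154,100.
LTV cap: 90% × $36,500 = $32,850 → $32,800.
Binding constraint: loan-to-value.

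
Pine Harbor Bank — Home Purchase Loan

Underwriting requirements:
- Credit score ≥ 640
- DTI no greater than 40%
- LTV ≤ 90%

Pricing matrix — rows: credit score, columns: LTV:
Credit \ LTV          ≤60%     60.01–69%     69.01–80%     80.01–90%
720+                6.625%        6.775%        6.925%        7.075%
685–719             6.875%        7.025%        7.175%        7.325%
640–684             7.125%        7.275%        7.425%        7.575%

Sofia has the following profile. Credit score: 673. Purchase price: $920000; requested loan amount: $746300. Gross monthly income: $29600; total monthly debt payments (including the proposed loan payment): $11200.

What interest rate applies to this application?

7.575%

Credit score 673 ≥ 640; DTI = 11,200/29,600 = 37.8% ≤ 40%
LTV: 746,300 ÷ 920,000 = 81.1%, within 90% cap
Row: 673 falls in 640–684. Column: 81.1% falls in 80.01–90%. Rate = 7.575%.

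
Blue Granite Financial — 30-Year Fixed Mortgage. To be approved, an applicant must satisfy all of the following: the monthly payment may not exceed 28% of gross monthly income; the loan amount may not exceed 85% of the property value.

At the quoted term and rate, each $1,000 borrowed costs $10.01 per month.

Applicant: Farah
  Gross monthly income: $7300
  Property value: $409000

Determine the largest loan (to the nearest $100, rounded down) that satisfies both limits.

Payment cap: 28% × $7,300 = $2,044/month.
At $10.01 per $1,000, that supports 2,044/10.01 × 1,000 ≈ $204,195 → $204,100.
LTV cap: 85% × $409,000 = $347,650 → $347,600.
Binding constraint: payment-to-income.

$204,100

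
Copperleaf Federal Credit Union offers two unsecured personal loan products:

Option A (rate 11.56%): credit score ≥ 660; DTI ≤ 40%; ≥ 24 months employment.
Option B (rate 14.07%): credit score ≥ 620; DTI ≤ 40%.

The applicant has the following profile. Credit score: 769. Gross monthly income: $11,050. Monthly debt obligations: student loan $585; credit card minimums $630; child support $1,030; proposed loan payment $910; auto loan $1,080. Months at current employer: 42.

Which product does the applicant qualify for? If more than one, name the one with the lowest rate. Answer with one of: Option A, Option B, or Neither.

Option A

Total debts = (585 + 630 + 1,030 + 910 + 1,080) = 4,235; DTI = 4,235/11,050 = 38.3%.
Option A: score 769 ≥ 660; DTI 38.3% ≤ 40%; employment 42 ≥ 24 mo → qualifies.
Option B: score 769 ≥ 620; DTI 38.3% ≤ 40% → qualifies.
Qualifying: Option A, Option B. Lowest rate is 11.56% → Option A.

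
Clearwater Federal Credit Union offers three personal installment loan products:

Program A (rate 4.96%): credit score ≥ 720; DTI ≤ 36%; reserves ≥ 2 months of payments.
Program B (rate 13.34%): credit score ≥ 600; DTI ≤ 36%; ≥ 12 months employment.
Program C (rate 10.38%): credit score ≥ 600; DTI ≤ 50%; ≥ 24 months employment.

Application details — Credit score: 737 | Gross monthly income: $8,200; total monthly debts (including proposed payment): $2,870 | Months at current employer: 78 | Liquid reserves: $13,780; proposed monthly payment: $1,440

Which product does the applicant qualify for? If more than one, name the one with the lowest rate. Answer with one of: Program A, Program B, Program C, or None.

DTI = 2,870/8,200 = 35%.
Reserves = 13,780/1,440 = 9.6 months.
Program A: score 737 ≥ 720; DTI 35% ≤ 36%; reserves 9.6 ≥ 2 mo → qualifies.
Program B: score 737 ≥ 600; DTI 35% ≤ 36%; employment 78 ≥ 12 mo → qualifies.
Program C: score 737 ≥ 600; DTI 35% ≤ 50%; employment 78 ≥ 24 mo → qualifies.
Qualifying: Program A, Program B, Program C. Lowest rate is 4.96% → Program A.

Program A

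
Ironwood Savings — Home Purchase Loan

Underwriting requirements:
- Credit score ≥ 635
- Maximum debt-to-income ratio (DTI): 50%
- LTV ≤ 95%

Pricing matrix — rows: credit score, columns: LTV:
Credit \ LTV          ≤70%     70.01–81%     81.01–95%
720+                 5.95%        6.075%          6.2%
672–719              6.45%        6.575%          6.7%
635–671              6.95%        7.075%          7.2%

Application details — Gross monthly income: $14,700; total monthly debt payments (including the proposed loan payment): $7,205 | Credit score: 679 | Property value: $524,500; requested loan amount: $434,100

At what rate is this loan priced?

Credit score 679 ≥ 635; Debt-to-income = 7,205/14,700 = 49% — meets 50% limit
LTV: 434,100 ÷ 524,500 = 82.8%, within 95% cap
Score 679 is in the 672–719 band; LTV 82.8% is in the 81.01–95% band → 6.7%.

6.7%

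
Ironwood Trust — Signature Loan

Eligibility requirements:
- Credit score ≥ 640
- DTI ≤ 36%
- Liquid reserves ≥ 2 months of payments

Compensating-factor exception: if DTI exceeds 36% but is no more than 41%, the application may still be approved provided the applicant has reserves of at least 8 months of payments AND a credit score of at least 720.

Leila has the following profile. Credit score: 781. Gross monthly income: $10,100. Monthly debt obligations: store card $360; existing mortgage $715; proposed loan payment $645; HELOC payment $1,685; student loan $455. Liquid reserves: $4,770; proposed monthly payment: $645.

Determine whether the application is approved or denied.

Denied

Credit score 781 ≥ 640 (meets base)
Total debts = (360 + 715 + 645 + 1,685 + 455) = 3,860. DTI = 3,860/10,100 = 38.2% > 36% — standard DTI limit exceeded.
Liquid reserves cover 4,770/645 = 7.4 months — ≥ 2 required
DTI 38.2% is within the 36%–41% exception band; checking compensating factors.
Override check — reserves: 7.4 mo (short of 8); score: 781 (ok).
Compensating-factor requirement not fully met.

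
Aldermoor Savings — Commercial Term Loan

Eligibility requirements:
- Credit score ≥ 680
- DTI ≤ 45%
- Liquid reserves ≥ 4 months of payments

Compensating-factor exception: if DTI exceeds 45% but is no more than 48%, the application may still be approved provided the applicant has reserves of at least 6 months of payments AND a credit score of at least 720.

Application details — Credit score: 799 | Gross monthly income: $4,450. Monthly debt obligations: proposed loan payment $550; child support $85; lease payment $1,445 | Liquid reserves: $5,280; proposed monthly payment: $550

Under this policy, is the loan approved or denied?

Approved

Credit score 799 ≥ 680 (meets base)
Total debts = (550 + 85 + 1,445) = 2,080. DTI = 2,080/4,450 = 46.7% > 45% — standard DTI limit exceeded.
Reserves = 5,280/550 = 9.6 months ≥ 4
46.7% falls in the override range (45%–48%), so the compensating-factor test applies.
Override check — reserves: 9.6 mo (ok); score: 799 (ok).
Both override conditions satisfied; DTI exception granted.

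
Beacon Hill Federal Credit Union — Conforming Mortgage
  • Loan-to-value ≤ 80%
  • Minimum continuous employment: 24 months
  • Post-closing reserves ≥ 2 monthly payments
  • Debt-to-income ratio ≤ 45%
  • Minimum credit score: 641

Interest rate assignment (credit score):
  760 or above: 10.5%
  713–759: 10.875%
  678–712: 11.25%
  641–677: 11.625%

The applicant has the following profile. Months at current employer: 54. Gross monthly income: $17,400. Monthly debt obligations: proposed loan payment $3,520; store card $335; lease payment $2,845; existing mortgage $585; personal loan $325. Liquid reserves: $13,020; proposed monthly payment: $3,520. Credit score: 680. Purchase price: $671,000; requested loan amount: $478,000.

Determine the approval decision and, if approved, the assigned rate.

Credit score 680 ≥ 641 (meets minimum)
LTV = 478,000/671,000 = 71.2% ≤ 80%
Employment 54 ≥ 24 months
Reserves: 13,020 ÷ 3,520 = 3.7 months (meets 2-month minimum)
Total monthly debts = (3,520 + 335 + 2,845 + 585 + 325) = 7,610. DTI: 7,610 ÷ 17,400 = 43.7%, within the 45% cap
All requirements met. Score 680 falls in the 678–712 tier → 11.25%.

Approved at 11.25%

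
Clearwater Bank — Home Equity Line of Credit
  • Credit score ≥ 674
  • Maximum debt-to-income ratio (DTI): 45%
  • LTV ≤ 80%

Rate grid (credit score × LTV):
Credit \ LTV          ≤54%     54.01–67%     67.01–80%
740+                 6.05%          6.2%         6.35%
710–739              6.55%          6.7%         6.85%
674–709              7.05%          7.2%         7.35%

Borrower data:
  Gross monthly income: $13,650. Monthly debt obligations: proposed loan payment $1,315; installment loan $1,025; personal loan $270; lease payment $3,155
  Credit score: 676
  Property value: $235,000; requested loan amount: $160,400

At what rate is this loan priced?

Credit score 676 ≥ 674; Total monthly debts = (1,315 + 1,025 + 270 + 3,155) = 5,765. DTI = 5,765/13,650 = 42.2% ≤ 45%
LTV = 160,400/235,000 = 68.3% ≤ 80%
Row: 676 falls in 674–709. Column: 68.3% falls in 67.01–80%. Rate = 7.35%.

7.35%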